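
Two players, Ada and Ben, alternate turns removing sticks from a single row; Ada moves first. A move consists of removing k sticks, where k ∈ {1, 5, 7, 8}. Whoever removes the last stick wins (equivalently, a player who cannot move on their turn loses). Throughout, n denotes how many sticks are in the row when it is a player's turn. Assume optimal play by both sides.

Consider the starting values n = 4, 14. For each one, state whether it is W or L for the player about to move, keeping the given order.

4: L, 14: W

Classify positions by backward induction: terminal positions (no move available) are L. From any other position, the mover wins iff some move reaches an L.
n=0: no move → L
n=1: can move to 0, which is L ⇒ W
n=2: the only move is to 1(W), a W ⇒ L
n=3: can move to 2, which is L ⇒ W
n=4: the only move is to 3(W), a W ⇒ L
n=5: can move to 4, which is L ⇒ W
n=6: moves to 5(W), 1(W); every one is W ⇒ L
n=7: can move to 6, which is L ⇒ W
n=8: can move to 0, which is L ⇒ W
n=9: can move to 4, which is L ⇒ W
n=10: can move to 2, which is L ⇒ W
n=11: can move to 6, which is L ⇒ W
n=12: can move to 4, which is L ⇒ W
n=13: can move to 6, which is L ⇒ W
n=14: can move to 6, which is L ⇒ W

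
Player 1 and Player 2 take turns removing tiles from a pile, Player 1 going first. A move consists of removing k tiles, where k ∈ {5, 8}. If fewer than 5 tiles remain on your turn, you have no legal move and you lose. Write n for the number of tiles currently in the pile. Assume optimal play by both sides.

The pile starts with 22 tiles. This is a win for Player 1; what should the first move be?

Remove 5, leaving 17.

Build the W/L table. Terminal = L. A non-terminal position is W if it has a move to some L; otherwise it is L.
n=0: no move → L
n=1: no move → L
n=2: no move → L
n=3: no move → L
n=4: no move → L
n=5: reaches L-position 0 → W
n=6: reaches L-position 1 → W
n=7: reaches L-position 2 → W
n=8: reaches L-position 3 → W
n=9: reaches L-position 4 → W
n=10: reaches L-position 2 → W
n=11: reaches L-position 3 → W
n=12: reaches L-position 4 → W
n=13: only reaches 8(W), 5(W), all W → L
n=14: only reaches 9(W), 6(W), all W → L
n=15: only reaches 10(W), 7(W), all W → L
n=16: only reaches 11(W), 8(W), all W → L
n=17: only reaches 12(W), 9(W), all W → L
n=18: reaches L-position 13 → W
n=19: reaches L-position 14 → W
n=20: reaches L-position 15 → W
n=21: reaches L-position 16 → W
n=22: reaches L-position 17 → W
From 22, the L positions reachable in one move are: 17, 14. Any move reaching one of these is winning.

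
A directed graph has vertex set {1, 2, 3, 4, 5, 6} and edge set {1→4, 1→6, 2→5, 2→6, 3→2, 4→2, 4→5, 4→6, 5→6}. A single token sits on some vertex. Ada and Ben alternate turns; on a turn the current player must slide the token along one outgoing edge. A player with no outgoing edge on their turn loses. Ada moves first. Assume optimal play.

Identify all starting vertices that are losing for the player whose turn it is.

3, 6

Positions with no move are L. A position that does have a move is losing for the player to move precisely when every available move leads to a winning position for the opponent. Fill in the labels:
Every edge goes from a vertex to one that appears earlier in the order 6, 5, 2, 4, 3, 1, so processing vertices in that order labels each vertex after all of its successors.
6: no outgoing edge → L
5: reaches L-position 6 → W
2: reaches L-position 6 → W
4: reaches L-position 6 → W
3: only reaches 2(W), which is W → L
1: reaches L-position 6 → W
The losing starting vertices are exactly the entries labelled L in this table (2 of them).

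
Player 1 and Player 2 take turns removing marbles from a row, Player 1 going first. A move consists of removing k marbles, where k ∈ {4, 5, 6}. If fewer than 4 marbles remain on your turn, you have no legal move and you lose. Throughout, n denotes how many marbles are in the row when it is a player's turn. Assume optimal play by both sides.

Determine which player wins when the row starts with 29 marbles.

Player 1 wins.

Compute win/loss labels from the base case upward. A position with no move is L. Any other position is W if it can reach an L in one move, else L.
n=0: no move → L
n=1: no move → L
n=2: no move → L
n=3: no move → L
n=4: reaches L-position 0 → W
n=5: reaches L-position 1 → W
n=6: reaches L-position 2 → W
n=7: reaches L-position 3 → W
n=8: reaches L-position 3 → W
n=9: reaches L-position 3 → W
n=10: only reaches 6(W), 5(W), 4(W), all W → L
n=11: only reaches 7(W), 6(W), 5(W), all W → L
n=12: only reaches 8(W), 7(W), 6(W), all W → L
n=13: only reaches 9(W), 8(W), 7(W), all W → L
n=14: reaches L-position 10 → W
n=15: reaches L-position 11 → W
n=16: reaches L-position 12 → W
n=17: reaches L-position 13 → W
n=18: reaches L-position 13 → W
n=19: reaches L-position 13 → W
n=20: only reaches 16(W), 15(W), 14(W), all W → L
n=21: only reaches 17(W), 16(W), 15(W), all W → L
n=22: only reaches 18(W), 17(W), 16(W), all W → L
n=23: only reaches 19(W), 18(W), 17(W), all W → L
n=24: reaches L-position 20 → W
n=25: reaches L-position 21 → W
n=26: reaches L-position 22 → W
n=27: reaches L-position 23 → W
n=28: reaches L-position 23 → W
n=29: reaches L-position 23 → W
From 29 Player 1 can remove 6, leaving 23, reaching an L position.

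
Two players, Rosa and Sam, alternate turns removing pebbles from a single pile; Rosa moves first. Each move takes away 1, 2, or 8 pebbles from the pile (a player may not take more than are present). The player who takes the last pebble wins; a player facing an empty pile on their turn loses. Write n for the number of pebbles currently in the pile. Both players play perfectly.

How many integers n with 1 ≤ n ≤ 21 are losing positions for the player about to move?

Compute win/loss labels from the base case upward. A position with no move is L. Any other position is W if it can reach an L in one move, else L.
n=0: no move → L
n=1: →0(L), so W
n=2: →0(L), so W
n=3: →2(W), 1(W) — all W, so L
n=4: →3(L), so W
n=5: →3(L), so W
n=6: →5(W), 4(W) — all W, so L
n=7: →6(L), so W
n=8: →6(L), so W
n=9: →8(W), 7(W), 1(W) — all W, so L
n=10: →9(L), so W
n=11: →9(L), so W
n=12: →11(W), 10(W), 4(W) — all W, so L
n=13: →12(L), so W
n=14: →12(L), so W
n=15: →14(W), 13(W), 7(W) — all W, so L
n=16: →15(L), so W
n=17: →15(L), so W
n=18: →17(W), 16(W), 10(W) — all W, so L
n=19: →18(L), so W
n=20: →18(L), so W
n=21: →20(W), 19(W), 13(W) — all W, so L
L entries with 1 ≤ n ≤ 21 (n=0 is outside the asked range and is not counted): n = 3, 6, 9, 12, 15, 18, 21; that makes 7.

7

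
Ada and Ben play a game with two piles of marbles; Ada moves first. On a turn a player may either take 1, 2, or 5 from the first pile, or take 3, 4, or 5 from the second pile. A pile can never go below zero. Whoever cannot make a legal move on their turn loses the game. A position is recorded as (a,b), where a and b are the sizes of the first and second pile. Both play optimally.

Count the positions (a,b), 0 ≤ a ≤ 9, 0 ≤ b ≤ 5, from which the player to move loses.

21

Positions with no move are L. A position that does have a move is losing for the player to move precisely when every available move leads to a winning position for the opponent. Fill in the labels:
Every move lowers a or b (never raises either), so fill the grid row by row in increasing a, and left to right within a row: each cell's successors are then already labelled.
      b=0  b=1  b=2  b=3  b=4  b=5
a=0:    L    L    L    W    W    W
a=1:    W    W    W    L    L    L
a=2:    W    W    W    W    W    W
a=3:    L    L    L    W    W    W
a=4:    W    W    W    L    L    L
a=5:    W    W    W    W    W    W
a=6:    L    L    L    W    W    W
a=7:    W    W    W    L    L    L
a=8:    W    W    W    W    W    W
a=9:    L    L    L    W    W    W
Cells with no legal move (terminal, hence L): (0,0), (0,1), (0,2).
The remaining L cells, each justified by listing all of its moves:
(1,3): L (options (0,3)(W), (1,0)(W) are all W)
(1,4): L (options (0,4)(W), (1,1)(W), (1,0)(W) are all W)
(1,5): L (options (0,5)(W), (1,2)(W), (1,1)(W), (1,0)(W) are all W)
(3,0): L (options (2,0)(W), (1,0)(W) are all W)
(3,1): L (options (2,1)(W), (1,1)(W) are all W)
(3,2): L (options (2,2)(W), (1,2)(W) are all W)
(4,3): L (options (3,3)(W), (2,3)(W), (4,0)(W) are all W)
(4,4): L (options (3,4)(W), (2,4)(W), (4,1)(W), (4,0)(W) are all W)
(4,5): L (options (3,5)(W), (2,5)(W), (4,2)(W), (4,1)(W), (4,0)(W) are all W)
(6,0): L (options (5,0)(W), (4,0)(W), (1,0)(W) are all W)
(6,1): L (options (5,1)(W), (4,1)(W), (1,1)(W) are all W)
(6,2): L (options (5,2)(W), (4,2)(W), (1,2)(W) are all W)
(7,3): L (options (6,3)(W), (5,3)(W), (2,3)(W), (7,0)(W) are all W)
(7,4): L (options (6,4)(W), (5,4)(W), (2,4)(W), (7,1)(W), (7,0)(W) are all W)
(7,5): L (options (6,5)(W), (5,5)(W), (2,5)(W), (7,2)(W), (7,1)(W), (7,0)(W) are all W)
(9,0): L (options (8,0)(W), (7,0)(W), (4,0)(W) are all W)
(9,1): L (options (8,1)(W), (7,1)(W), (4,1)(W) are all W)
(9,2): L (options (8,2)(W), (7,2)(W), (4,2)(W) are all W)
Every other cell has at least one move into one of the L cells above, so it is W.
L cells per row: a=0: 3, a=1: 3, a=2: 0, a=3: 3, a=4: 3, a=5: 0, a=6: 3, a=7: 3, a=8: 0, a=9: 3; total 21.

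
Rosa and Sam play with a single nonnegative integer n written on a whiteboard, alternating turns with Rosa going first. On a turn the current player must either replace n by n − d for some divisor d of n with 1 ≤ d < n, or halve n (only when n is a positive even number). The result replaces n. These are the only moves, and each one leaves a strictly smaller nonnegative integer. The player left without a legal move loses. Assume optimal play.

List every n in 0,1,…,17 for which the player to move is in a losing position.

Work bottom-up. With no move the player to move loses. Otherwise the position is W if at least one move leads to an L position for the opponent, and L if every move leads to a W.
n=0: no move → L
n=1: no move → L
n=2: can move to 1, which is L ⇒ W
n=3: the only move is to 2(W), a W ⇒ L
n=4: can move to 3, which is L ⇒ W
n=5: the only move is to 4(W), a W ⇒ L
n=6: can move to 3, which is L ⇒ W
n=7: the only move is to 6(W), a W ⇒ L
n=8: can move to 7, which is L ⇒ W
n=9: moves to 6(W), 8(W); every one is W ⇒ L
n=10: can move to 5, which is L ⇒ W
n=11: the only move is to 10(W), a W ⇒ L
n=12: can move to 9, which is L ⇒ W
n=13: the only move is to 12(W), a W ⇒ L
n=14: can move to 7, which is L ⇒ W
n=15: moves to 10(W), 12(W), 14(W); every one is W ⇒ L
n=16: can move to 15, which is L ⇒ W
n=17: the only move is to 16(W), a W ⇒ L
Reading off the rows marked L gives the requested list; there are 10 such values of n.

0, 1, 3, 5, 7, 9, 11, 13, 15, 17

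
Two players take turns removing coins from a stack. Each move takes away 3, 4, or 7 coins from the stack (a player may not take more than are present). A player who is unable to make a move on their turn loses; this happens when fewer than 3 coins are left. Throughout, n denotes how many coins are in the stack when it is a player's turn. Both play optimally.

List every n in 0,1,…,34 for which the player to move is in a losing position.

0, 1, 2, 10, 11, 12, 20, 21, 22, 30, 31, 32

Compute win/loss labels from the base case upward. A position with no move is L. Any other position is W if it can reach an L in one move, else L.
n=0: no move → L
n=1: no move → L
n=2: no move → L
n=3: reaches L-position 0 → W
n=4: reaches L-position 1 → W
n=5: reaches L-position 2 → W
n=6: reaches L-position 2 → W
n=7: reaches L-position 0 → W
n=8: reaches L-position 1 → W
n=9: reaches L-position 2 → W
n=10: only reaches 7(W), 6(W), 3(W), all W → L
n=11: only reaches 8(W), 7(W), 4(W), all W → L
n=12: only reaches 9(W), 8(W), 5(W), all W → L
n=13: reaches L-position 10 → W
n=14: reaches L-position 11 → W
n=15: reaches L-position 12 → W
n=16: reaches L-position 12 → W
n=17: reaches L-position 10 → W
n=18: reaches L-position 11 → W
n=19: reaches L-position 12 → W
n=20: only reaches 17(W), 16(W), 13(W), all W → L
n=21: only reaches 18(W), 17(W), 14(W), all W → L
n=22: only reaches 19(W), 18(W), 15(W), all W → L
n=23: reaches L-position 20 → W
n=24: reaches L-position 21 → W
n=25: reaches L-position 22 → W
n=26: reaches L-position 22 → W
n=27: reaches L-position 20 → W
n=28: reaches L-position 21 → W
n=29: reaches L-position 22 → W
n=30: only reaches 27(W), 26(W), 23(W), all W → L
n=31: only reaches 28(W), 27(W), 24(W), all W → L
n=32: only reaches 29(W), 28(W), 25(W), all W → L
n=33: reaches L-position 30 → W
n=34: reaches L-position 31 → W
The losing starting values of n are exactly the entries labelled L in this table (12 of them).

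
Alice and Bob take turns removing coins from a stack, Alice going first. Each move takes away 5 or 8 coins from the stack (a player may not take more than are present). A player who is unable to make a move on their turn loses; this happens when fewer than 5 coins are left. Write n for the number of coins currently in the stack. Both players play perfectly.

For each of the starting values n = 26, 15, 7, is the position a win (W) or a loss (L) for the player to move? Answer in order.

26: L, 15: L, 7: W

Compute win/loss labels from the base case upward. A position with no move is L. Any other position is W if it can reach an L in one move, else L.
n=0: no move → L
n=1: no move → L
n=2: no move → L
n=3: no move → L
n=4: no move → L
n=5: W (go to 0, an L position)
n=6: W (go to 1, an L position)
n=7: W (go to 2, an L position)
n=8: W (go to 3, an L position)
n=9: W (go to 4, an L position)
n=10: W (go to 2, an L position)
n=11: W (go to 3, an L position)
n=12: W (go to 4, an L position)
n=13: L (options 8(W), 5(W) are all W)
n=14: L (options 9(W), 6(W) are all W)
n=15: L (options 10(W), 7(W) are all W)
n=16: L (options 11(W), 8(W) are all W)
n=17: L (options 12(W), 9(W) are all W)
n=18: W (go to 13, an L position)
n=19: W (go to 14, an L position)
n=20: W (go to 15, an L position)
n=21: W (go to 16, an L position)
n=22: W (go to 17, an L position)
n=23: W (go to 15, an L position)
n=24: W (go to 16, an L position)
n=25: W (go to 17, an L position)
n=26: L (options 21(W), 18(W) are all W)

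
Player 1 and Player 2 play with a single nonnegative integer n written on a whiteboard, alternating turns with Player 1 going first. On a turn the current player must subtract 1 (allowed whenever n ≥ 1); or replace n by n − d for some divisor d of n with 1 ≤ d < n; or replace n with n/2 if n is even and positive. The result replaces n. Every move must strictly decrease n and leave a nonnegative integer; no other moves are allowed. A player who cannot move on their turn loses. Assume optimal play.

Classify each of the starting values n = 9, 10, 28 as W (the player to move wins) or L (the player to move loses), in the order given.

9: L, 10: W, 28: W

Build the W/L table. Terminal = L. A non-terminal position is W if it has a move to some L; otherwise it is L.
n=0: no move → L
n=1: W (go to 0, an L position)
n=2: L (sole option 1(W) is W)
n=3: W (go to 2, an L position)
n=4: W (go to 2, an L position)
n=5: L (sole option 4(W) is W)
n=6: W (go to 5, an L position)
n=7: L (sole option 6(W) is W)
n=8: W (go to 7, an L position)
n=9: L (options 6(W), 8(W) are all W)
n=10: W (go to 5, an L position)
n=11: L (sole option 10(W) is W)
n=12: W (go to 9, an L position)
n=13: L (sole option 12(W) is W)
n=14: W (go to 7, an L position)
n=15: L (options 10(W), 12(W), 14(W) are all W)
n=16: W (go to 15, an L position)
n=17: L (sole option 16(W) is W)
n=18: W (go to 9, an L position)
n=19: L (sole option 18(W) is W)
n=20: W (go to 15, an L position)
n=21: L (options 14(W), 18(W), 20(W) are all W)
n=22: W (go to 11, an L position)
n=23: L (sole option 22(W) is W)
n=24: W (go to 21, an L position)
n=25: L (options 20(W), 24(W) are all W)
n=26: W (go to 13, an L position)
n=27: L (options 18(W), 24(W), 26(W) are all W)
n=28: W (go to 21, an L position)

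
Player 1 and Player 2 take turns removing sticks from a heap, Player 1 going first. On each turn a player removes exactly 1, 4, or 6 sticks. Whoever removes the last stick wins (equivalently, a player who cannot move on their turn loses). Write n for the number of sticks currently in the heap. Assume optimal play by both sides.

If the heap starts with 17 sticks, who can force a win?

Player 2 wins.

Classify positions by backward induction: terminal positions (no move available) are L. From any other position, the mover wins iff some move reaches an L.
n=0: no move → L
n=1: reaches L-position 0 → W
n=2: only reaches 1(W), which is W → L
n=3: reaches L-position 2 → W
n=4: reaches L-position 0 → W
n=5: only reaches 4(W), 1(W), all W → L
n=6: reaches L-position 5 → W
n=7: only reaches 6(W), 3(W), 1(W), all W → L
n=8: reaches L-position 7 → W
n=9: reaches L-position 5 → W
n=10: only reaches 9(W), 6(W), 4(W), all W → L
n=11: reaches L-position 10 → W
n=12: only reaches 11(W), 8(W), 6(W), all W → L
n=13: reaches L-position 12 → W
n=14: reaches L-position 10 → W
n=15: only reaches 14(W), 11(W), 9(W), all W → L
n=16: reaches L-position 15 → W
n=17: only reaches 16(W), 13(W), 11(W), all W → L
The starting position 17 is L: whatever Player 1 does, the opponent receives a W position.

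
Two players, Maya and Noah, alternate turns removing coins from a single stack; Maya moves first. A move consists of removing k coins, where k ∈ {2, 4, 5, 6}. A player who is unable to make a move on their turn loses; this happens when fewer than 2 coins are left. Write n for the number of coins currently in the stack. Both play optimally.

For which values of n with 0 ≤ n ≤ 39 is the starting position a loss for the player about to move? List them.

Use the standard recursion: the mover loses at a terminal position; elsewhere, the mover wins exactly when some move hands the opponent an L position.
n=0: no move → L
n=1: no move → L
n=2: can move to 0, which is L ⇒ W
n=3: can move to 1, which is L ⇒ W
n=4: can move to 0, which is L ⇒ W
n=5: can move to 1, which is L ⇒ W
n=6: can move to 1, which is L ⇒ W
n=7: can move to 1, which is L ⇒ W
n=8: moves to 6(W), 4(W), 3(W), 2(W); every one is W ⇒ L
n=9: moves to 7(W), 5(W), 4(W), 3(W); every one is W ⇒ L
n=10: can move to 8, which is L ⇒ W
n=11: can move to 9, which is L ⇒ W
n=12: can move to 8, which is L ⇒ W
n=13: can move to 9, which is L ⇒ W
n=14: can move to 9, which is L ⇒ W
n=15: can move to 9, which is L ⇒ W
n=16: moves to 14(W), 12(W), 11(W), 10(W); every one is W ⇒ L
n=17: moves to 15(W), 13(W), 12(W), 11(W); every one is W ⇒ L
n=18: can move to 16, which is L ⇒ W
n=19: can move to 17, which is L ⇒ W
n=20: can move to 16, which is L ⇒ W
n=21: can move to 17, which is L ⇒ W
n=22: can move to 17, which is L ⇒ W
n=23: can move to 17, which is L ⇒ W
n=24: moves to 22(W), 20(W), 19(W), 18(W); every one is W ⇒ L
n=25: moves to 23(W), 21(W), 20(W), 19(W); every one is W ⇒ L
n=26: can move to 24, which is L ⇒ W
n=27: can move to 25, which is L ⇒ W
n=28: can move to 24, which is L ⇒ W
n=29: can move to 25, which is L ⇒ W
n=30: can move to 25, which is L ⇒ W
n=31: can move to 25, which is L ⇒ W
n=32: moves to 30(W), 28(W), 27(W), 26(W); every one is W ⇒ L
n=33: moves to 31(W), 29(W), 28(W), 27(W); every one is W ⇒ L
n=34: can move to 32, which is L ⇒ W
n=35: can move to 33, which is L ⇒ W
n=36: can move to 32, which is L ⇒ W
n=37: can move to 33, which is L ⇒ W
n=38: can move to 33, which is L ⇒ W
n=39: can move to 33, which is L ⇒ W
The losing starting values of n are exactly the entries labelled L in this table (10 of them).

0, 1, 8, 9, 16, 17, 24, 25, 32, 33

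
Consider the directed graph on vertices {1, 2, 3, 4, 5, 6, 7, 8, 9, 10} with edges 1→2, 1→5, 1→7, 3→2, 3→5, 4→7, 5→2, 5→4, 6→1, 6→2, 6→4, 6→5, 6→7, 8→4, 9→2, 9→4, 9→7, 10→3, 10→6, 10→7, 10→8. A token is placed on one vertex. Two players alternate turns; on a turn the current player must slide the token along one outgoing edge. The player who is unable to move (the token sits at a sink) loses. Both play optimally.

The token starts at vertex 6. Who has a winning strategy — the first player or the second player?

Work bottom-up. With no move the player to move loses. Otherwise the position is W if at least one move leads to an L position for the opponent, and L if every move leads to a W.
Every edge goes from a vertex to one that appears earlier in the order 7, 2, 4, 5, 9, 1, 8, 6, 3, 10, so processing vertices in that order labels each vertex after all of its successors.
7: no outgoing edge → L
2: no outgoing edge → L
4: →7(L), so W
5: →2(L), so W
9: →2(L), so W
1: →2(L), so W
8: →4(W) only, which is W, so L
6: →2(L), so W
3: →2(L), so W
10: →8(L), so W
The starting position 6 is W: the player to move should move to 2, handing over an L position.

The first player wins.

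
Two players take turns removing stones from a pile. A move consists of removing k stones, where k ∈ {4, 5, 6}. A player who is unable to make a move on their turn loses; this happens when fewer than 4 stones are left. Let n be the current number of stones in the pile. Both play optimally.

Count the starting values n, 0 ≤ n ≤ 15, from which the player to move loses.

8

Classify positions by backward induction: terminal positions (no move available) are L. From any other position, the mover wins iff some move reaches an L.
n=0: no move → L
n=1: no move → L
n=2: no move → L
n=3: no move → L
n=4: reaches L-position 0 → W
n=5: reaches L-position 1 → W
n=6: reaches L-position 2 → W
n=7: reaches L-position 3 → W
n=8: reaches L-position 3 → W
n=9: reaches L-position 3 → W
n=10: only reaches 6(W), 5(W), 4(W), all W → L
n=11: only reaches 7(W), 6(W), 5(W), all W → L
n=12: only reaches 8(W), 7(W), 6(W), all W → L
n=13: only reaches 9(W), 8(W), 7(W), all W → L
n=14: reaches L-position 10 → W
n=15: reaches L-position 11 → W
L entries with 0 ≤ n ≤ 15: n = 0, 1, 2, 3, 10, 11, 12, 13; that makes 8.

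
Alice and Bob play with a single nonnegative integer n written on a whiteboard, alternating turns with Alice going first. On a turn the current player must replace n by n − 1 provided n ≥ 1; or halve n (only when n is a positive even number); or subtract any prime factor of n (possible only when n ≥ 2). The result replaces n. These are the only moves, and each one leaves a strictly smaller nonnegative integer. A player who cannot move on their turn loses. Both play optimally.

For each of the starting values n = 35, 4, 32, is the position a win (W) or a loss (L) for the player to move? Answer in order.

Compute win/loss labels from the base case upward. A position with no move is L. Any other position is W if it can reach an L in one move, else L.
n=0: no move → L
n=1: can move to 0, which is L ⇒ W
n=2: can move to 0, which is L ⇒ W
n=3: can move to 0, which is L ⇒ W
n=4: moves to 2(W), 3(W); every one is W ⇒ L
n=5: can move to 0, which is L ⇒ W
n=6: can move to 4, which is L ⇒ W
n=7: can move to 0, which is L ⇒ W
n=8: can move to 4, which is L ⇒ W
n=9: moves to 6(W), 8(W); every one is W ⇒ L
n=10: can move to 9, which is L ⇒ W
n=11: can move to 0, which is L ⇒ W
n=12: can move to 9, which is L ⇒ W
n=13: can move to 0, which is L ⇒ W
n=14: moves to 7(W), 12(W), 13(W); every one is W ⇒ L
n=15: can move to 14, which is L ⇒ W
n=16: can move to 14, which is L ⇒ W
n=17: can move to 0, which is L ⇒ W
n=18: can move to 9, which is L ⇒ W
n=19: can move to 0, which is L ⇒ W
n=20: moves to 10(W), 15(W), 18(W), 19(W); every one is W ⇒ L
n=21: can move to 14, which is L ⇒ W
n=22: can move to 20, which is L ⇒ W
n=23: can move to 0, which is L ⇒ W
n=24: moves to 12(W), 21(W), 22(W), 23(W); every one is W ⇒ L
n=25: can move to 20, which is L ⇒ W
n=26: can move to 24, which is L ⇒ W
n=27: can move to 24, which is L ⇒ W
n=28: can move to 14, which is L ⇒ W
n=29: can move to 0, which is L ⇒ W
n=30: moves to 15(W), 25(W), 27(W), 28(W), 29(W); every one is W ⇒ L
n=31: can move to 0, which is L ⇒ W
n=32: can move to 30, which is L ⇒ W
n=33: can move to 30, which is L ⇒ W
n=34: moves to 17(W), 32(W), 33(W); every one is W ⇒ L
n=35: can move to 30, which is L ⇒ W

35: W, 4: L, 32: W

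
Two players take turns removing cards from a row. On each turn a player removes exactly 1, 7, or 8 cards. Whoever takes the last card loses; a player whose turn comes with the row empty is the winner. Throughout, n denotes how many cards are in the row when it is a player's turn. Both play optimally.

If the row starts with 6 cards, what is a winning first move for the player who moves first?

Work bottom-up. With no move the player to move wins. Otherwise the position is W if at least one move leads to an L position for the opponent, and L if every move leads to a W.
n=0: no move; the opponent has just taken the last card and therefore loses → W
n=1: →0(W) only, which is W, so L
n=2: →1(L), so W
n=3: →2(W) only, which is W, so L
n=4: →3(L), so W
n=5: →4(W) only, which is W, so L
n=6: →5(L), so W
From 6, the L positions reachable in one move are: 5.

Remove 1, leaving 5.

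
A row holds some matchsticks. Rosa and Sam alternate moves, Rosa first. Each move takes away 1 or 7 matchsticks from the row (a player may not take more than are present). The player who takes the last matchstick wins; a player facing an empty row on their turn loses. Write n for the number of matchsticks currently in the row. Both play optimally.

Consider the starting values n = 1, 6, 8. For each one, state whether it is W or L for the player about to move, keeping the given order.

Positions with no move are L. A position that does have a move is losing for the player to move precisely when every available move leads to a winning position for the opponent. Fill in the labels:
n=0: no move → L
n=1: reaches L-position 0 → W
n=2: only reaches 1(W), which is W → L
n=3: reaches L-position 2 → W
n=4: only reaches 3(W), which is W → L
n=5: reaches L-position 4 → W
n=6: only reaches 5(W), which is W → L
n=7: reaches L-position 6 → W
n=8: only reaches 7(W), 1(W), all W → L

1: W, 6: L, 8: L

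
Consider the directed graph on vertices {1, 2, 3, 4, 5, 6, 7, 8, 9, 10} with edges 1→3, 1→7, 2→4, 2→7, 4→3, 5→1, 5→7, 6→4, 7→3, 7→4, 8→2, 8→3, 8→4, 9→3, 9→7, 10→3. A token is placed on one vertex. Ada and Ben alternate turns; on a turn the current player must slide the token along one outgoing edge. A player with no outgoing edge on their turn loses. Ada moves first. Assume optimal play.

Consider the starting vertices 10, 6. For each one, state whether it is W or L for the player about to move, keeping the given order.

Label each position W (a win for the player to move) or L (a loss). A position with no legal move is L; any other position is W exactly when some move reaches an L, and L when every move reaches a W.
Every edge goes from a vertex to one that appears earlier in the order 3, 4, 7, 1, 5, 2, 9, 6, 8, 10, so processing vertices in that order labels each vertex after all of its successors.
3: no outgoing edge → L
4: →3(L), so W
7: →3(L), so W
1: →3(L), so W
5: →1(W), 7(W) — all W, so L
2: →7(W), 4(W) — all W, so L
9: →3(L), so W
6: →4(W) only, which is W, so L
8: →2(L), so W
10: →3(L), so W

10: W, 6: L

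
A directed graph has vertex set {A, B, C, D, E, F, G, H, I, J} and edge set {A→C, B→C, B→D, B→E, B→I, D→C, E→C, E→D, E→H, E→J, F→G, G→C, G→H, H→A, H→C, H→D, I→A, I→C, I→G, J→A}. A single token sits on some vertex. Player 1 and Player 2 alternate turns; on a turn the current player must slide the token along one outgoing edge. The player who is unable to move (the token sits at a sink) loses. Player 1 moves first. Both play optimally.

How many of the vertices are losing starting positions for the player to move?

Label each position W (a win for the player to move) or L (a loss). A position with no legal move is L; any other position is W exactly when some move reaches an L, and L when every move reaches a W.
Every edge goes from a vertex to one that appears earlier in the order C, A, D, H, J, G, I, E, B, F, so processing vertices in that order labels each vertex after all of its successors.
C: no outgoing edge → L
A: →C(L), so W
D: →C(L), so W
H: →C(L), so W
J: →A(W) only, which is W, so L
G: →C(L), so W
I: →C(L), so W
E: →J(L), so W
B: →C(L), so W
F: →G(W) only, which is W, so L
The L vertices are C, F, J; that is 3 in all.

3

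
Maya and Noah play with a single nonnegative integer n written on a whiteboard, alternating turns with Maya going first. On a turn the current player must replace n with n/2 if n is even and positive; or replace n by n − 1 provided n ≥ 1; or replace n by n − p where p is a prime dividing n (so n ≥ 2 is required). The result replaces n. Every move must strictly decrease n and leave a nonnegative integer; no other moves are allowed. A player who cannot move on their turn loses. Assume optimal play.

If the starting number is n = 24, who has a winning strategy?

Noah wins.

Classify positions by backward induction: terminal positions (no move available) are L. From any other position, the mover wins iff some move reaches an L.
n=0: no move → L
n=1: can move to 0, which is L ⇒ W
n=2: can move to 0, which is L ⇒ W
n=3: can move to 0, which is L ⇒ W
n=4: moves to 2(W), 3(W); every one is W ⇒ L
n=5: can move to 0, which is L ⇒ W
n=6: can move to 4, which is L ⇒ W
n=7: can move to 0, which is L ⇒ W
n=8: can move to 4, which is L ⇒ W
n=9: moves to 6(W), 8(W); every one is W ⇒ L
n=10: can move to 9, which is L ⇒ W
n=11: can move to 0, which is L ⇒ W
n=12: can move to 9, which is L ⇒ W
n=13: can move to 0, which is L ⇒ W
n=14: moves to 7(W), 12(W), 13(W); every one is W ⇒ L
n=15: can move to 14, which is L ⇒ W
n=16: can move to 14, which is L ⇒ W
n=17: can move to 0, which is L ⇒ W
n=18: can move to 9, which is L ⇒ W
n=19: can move to 0, which is L ⇒ W
n=20: moves to 10(W), 15(W), 18(W), 19(W); every one is W ⇒ L
n=21: can move to 14, which is L ⇒ W
n=22: can move to 20, which is L ⇒ W
n=23: can move to 0, which is L ⇒ W
n=24: moves to 12(W), 21(W), 22(W), 23(W); every one is W ⇒ L
The starting position 24 is L: whatever Maya does, the opponent receives a W position.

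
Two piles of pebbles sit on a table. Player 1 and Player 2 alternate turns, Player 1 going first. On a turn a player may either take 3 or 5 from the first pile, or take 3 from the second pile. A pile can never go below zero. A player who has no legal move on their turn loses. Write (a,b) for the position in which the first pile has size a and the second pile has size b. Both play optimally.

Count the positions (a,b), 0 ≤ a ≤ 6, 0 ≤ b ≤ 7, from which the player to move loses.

24

Label each position W (a win for the player to move) or L (a loss). A position with no legal move is L; any other position is W exactly when some move reaches an L, and L when every move reaches a W.
Every move lowers a or b (never raises either), so fill the grid row by row in increasing a, and left to right within a row: each cell's successors are then already labelled.
      b=0  b=1  b=2  b=3  b=4  b=5  b=6  b=7
a=0:    L    L    L    W    W    W    L    L
a=1:    L    L    L    W    W    W    L    L
a=2:    L    L    L    W    W    W    L    L
a=3:    W    W    W    L    L    L    W    W
a=4:    W    W    W    L    L    L    W    W
a=5:    W    W    W    L    L    L    W    W
a=6:    W    W    W    W    W    W    W    W
Cells with no legal move (terminal, hence L): (0,0), (0,1), (0,2), (1,0), (1,1), (1,2), (2,0), (2,1), (2,2).
The remaining L cells, each justified by listing all of its moves:
(0,6): →(0,3)(W) only, which is W, so L
(0,7): →(0,4)(W) only, which is W, so L
(1,6): →(1,3)(W) only, which is W, so L
(1,7): →(1,4)(W) only, which is W, so L
(2,6): →(2,3)(W) only, which is W, so L
(2,7): →(2,4)(W) only, which is W, so L
(3,3): →(0,3)(W), (3,0)(W) — all W, so L
(3,4): →(0,4)(W), (3,1)(W) — all W, so L
(3,5): →(0,5)(W), (3,2)(W) — all W, so L
(4,3): →(1,3)(W), (4,0)(W) — all W, so L
(4,4): →(1,4)(W), (4,1)(W) — all W, so L
(4,5): →(1,5)(W), (4,2)(W) — all W, so L
(5,3): →(2,3)(W), (0,3)(W), (5,0)(W) — all W, so L
(5,4): →(2,4)(W), (0,4)(W), (5,1)(W) — all W, so L
(5,5): →(2,5)(W), (0,5)(W), (5,2)(W) — all W, so L
Every other cell has at least one move into one of the L cells above, so it is W.
L cells per row: a=0: 5, a=1: 5, a=2: 5, a=3: 3, a=4: 3, a=5: 3, a=6: 0; total 24.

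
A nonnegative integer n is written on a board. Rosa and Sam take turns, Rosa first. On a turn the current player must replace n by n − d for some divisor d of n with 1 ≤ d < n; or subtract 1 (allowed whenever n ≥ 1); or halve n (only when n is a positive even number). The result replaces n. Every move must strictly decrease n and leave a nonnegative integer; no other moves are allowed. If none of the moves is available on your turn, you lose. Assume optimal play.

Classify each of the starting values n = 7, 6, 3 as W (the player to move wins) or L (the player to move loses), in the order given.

7: L, 6: W, 3: W

Compute win/loss labels from the base case upward. A position with no move is L. Any other position is W if it can reach an L in one move, else L.
n=0: no move → L
n=1: W (go to 0, an L position)
n=2: L (sole option 1(W) is W)
n=3: W (go to 2, an L position)
n=4: W (go to 2, an L position)
n=5: L (sole option 4(W) is W)
n=6: W (go to 5, an L position)
n=7: L (sole option 6(W) is W)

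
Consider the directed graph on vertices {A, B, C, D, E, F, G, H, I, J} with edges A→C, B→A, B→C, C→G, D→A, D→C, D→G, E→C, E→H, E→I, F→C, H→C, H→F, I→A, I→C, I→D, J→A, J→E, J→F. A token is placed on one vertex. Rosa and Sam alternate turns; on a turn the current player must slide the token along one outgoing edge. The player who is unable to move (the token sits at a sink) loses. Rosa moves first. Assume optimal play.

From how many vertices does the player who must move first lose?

4

Build the W/L table. Terminal = L. A non-terminal position is W if it has a move to some L; otherwise it is L.
Every edge goes from a vertex to one that appears earlier in the order G, C, F, A, B, H, D, I, E, J, so processing vertices in that order labels each vertex after all of its successors.
G: no outgoing edge → L
C: W (go to G, an L position)
F: L (sole option C(W) is W)
A: L (sole option C(W) is W)
B: W (go to A, an L position)
H: W (go to F, an L position)
D: W (go to A, an L position)
I: W (go to A, an L position)
E: L (options I(W), H(W), C(W) are all W)
J: W (go to E, an L position)
The L vertices are A, E, F, G; that is 4 in all.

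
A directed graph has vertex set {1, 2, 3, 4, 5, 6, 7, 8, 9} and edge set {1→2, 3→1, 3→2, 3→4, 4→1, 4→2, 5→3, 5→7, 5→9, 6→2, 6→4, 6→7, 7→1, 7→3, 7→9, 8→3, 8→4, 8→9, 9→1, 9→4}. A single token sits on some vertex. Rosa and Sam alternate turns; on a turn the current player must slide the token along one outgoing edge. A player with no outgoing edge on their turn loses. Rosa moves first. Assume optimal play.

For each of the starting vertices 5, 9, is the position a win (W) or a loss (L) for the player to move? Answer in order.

Positions with no move are L. A position that does have a move is losing for the player to move precisely when every available move leads to a winning position for the opponent. Fill in the labels:
Every edge goes from a vertex to one that appears earlier in the order 2, 1, 4, 9, 3, 7, 6, 8, 5, so processing vertices in that order labels each vertex after all of its successors.
2: no outgoing edge → L
1: →2(L), so W
4: →2(L), so W
9: →4(W), 1(W) — all W, so L
3: →2(L), so W
7: →9(L), so W
6: →2(L), so W
8: →9(L), so W
5: →9(L), so W

5: W, 9: L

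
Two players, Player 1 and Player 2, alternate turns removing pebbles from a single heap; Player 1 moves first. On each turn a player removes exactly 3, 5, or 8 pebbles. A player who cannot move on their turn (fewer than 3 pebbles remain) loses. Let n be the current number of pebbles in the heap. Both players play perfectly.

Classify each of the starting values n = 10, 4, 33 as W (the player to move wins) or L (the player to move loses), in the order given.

Label each position W (a win for the player to move) or L (a loss). A position with no legal move is L; any other position is W exactly when some move reaches an L, and L when every move reaches a W.
n=0: no move → L
n=1: no move → L
n=2: no move → L
n=3: W (go to 0, an L position)
n=4: W (go to 1, an L position)
n=5: W (go to 2, an L position)
n=6: W (go to 1, an L position)
n=7: W (go to 2, an L position)
n=8: W (go to 0, an L position)
n=9: W (go to 1, an L position)
n=10: W (go to 2, an L position)
n=11: L (options 8(W), 6(W), 3(W) are all W)
n=12: L (options 9(W), 7(W), 4(W) are all W)
n=13: L (options 10(W), 8(W), 5(W) are all W)
n=14: W (go to 11, an L position)
n=15: W (go to 12, an L position)
n=16: W (go to 13, an L position)
n=17: W (go to 12, an L position)
n=18: W (go to 13, an L position)
n=19: W (go to 11, an L position)
n=20: W (go to 12, an L position)
n=21: W (go to 13, an L position)
n=22: L (options 19(W), 17(W), 14(W) are all W)
n=23: L (options 20(W), 18(W), 15(W) are all W)
n=24: L (options 21(W), 19(W), 16(W) are all W)
n=25: W (go to 22, an L position)
n=26: W (go to 23, an L position)
n=27: W (go to 24, an L position)
n=28: W (go to 23, an L position)
n=29: W (go to 24, an L position)
n=30: W (go to 22, an L position)
n=31: W (go to 23, an L position)
n=32: W (go to 24, an L position)
n=33: L (options 30(W), 28(W), 25(W) are all W)

10: W, 4: W, 33: L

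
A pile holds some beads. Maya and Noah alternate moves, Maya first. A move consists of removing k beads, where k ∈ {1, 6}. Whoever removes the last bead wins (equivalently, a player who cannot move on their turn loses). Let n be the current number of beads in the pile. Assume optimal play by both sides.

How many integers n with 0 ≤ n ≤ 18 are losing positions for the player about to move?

Classify positions by backward induction: terminal positions (no move available) are L. From any other position, the mover wins iff some move reaches an L.
n=0: no move → L
n=1: can move to 0, which is L ⇒ W
n=2: the only move is to 1(W), a W ⇒ L
n=3: can move to 2, which is L ⇒ W
n=4: the only move is to 3(W), a W ⇒ L
n=5: can move to 4, which is L ⇒ W
n=6: can move to 0, which is L ⇒ W
n=7: moves to 6(W), 1(W); every one is W ⇒ L
n=8: can move to 7, which is L ⇒ W
n=9: moves to 8(W), 3(W); every one is W ⇒ L
n=10: can move to 9, which is L ⇒ W
n=11: moves to 10(W), 5(W); every one is W ⇒ L
n=12: can move to 11, which is L ⇒ W
n=13: can move to 7, which is L ⇒ W
n=14: moves to 13(W), 8(W); every one is W ⇒ L
n=15: can move to 14, which is L ⇒ W
n=16: moves to 15(W), 10(W); every one is W ⇒ L
n=17: can move to 16, which is L ⇒ W
n=18: moves to 17(W), 12(W); every one is W ⇒ L
L entries with 0 ≤ n ≤ 18: n = 0, 2, 4, 7, 9, 11, 14, 16, 18; that makes 9.

9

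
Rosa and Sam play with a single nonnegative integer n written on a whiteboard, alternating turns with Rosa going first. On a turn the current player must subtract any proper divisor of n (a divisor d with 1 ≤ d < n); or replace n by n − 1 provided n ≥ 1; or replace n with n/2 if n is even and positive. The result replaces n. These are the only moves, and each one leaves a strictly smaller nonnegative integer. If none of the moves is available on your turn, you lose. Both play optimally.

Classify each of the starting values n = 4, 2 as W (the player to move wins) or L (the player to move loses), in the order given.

4: W, 2: L

Compute win/loss labels from the base case upward. A position with no move is L. Any other position is W if it can reach an L in one move, else L.
n=0: no move → L
n=1: reaches L-position 0 → W
n=2: only reaches 1(W), which is W → L
n=3: reaches L-position 2 → W
n=4: reaches L-position 2 → W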